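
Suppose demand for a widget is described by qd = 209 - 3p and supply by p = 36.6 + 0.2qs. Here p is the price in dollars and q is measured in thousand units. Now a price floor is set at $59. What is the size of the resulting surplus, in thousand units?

80

Rearranging supply gives qs = 5p - 183. Equilibrium: 209 - 3p = 5p - 183, so 392 = 8p and p* = 49, q* = 62.
The floor of 59 is above the equilibrium price 49, so it binds.
At p = 59: qd = 209 - 3·59 = 32 and qs = 5·59 - 183 = 112.
Surplus = qs - qd = 112 - 32 = 80.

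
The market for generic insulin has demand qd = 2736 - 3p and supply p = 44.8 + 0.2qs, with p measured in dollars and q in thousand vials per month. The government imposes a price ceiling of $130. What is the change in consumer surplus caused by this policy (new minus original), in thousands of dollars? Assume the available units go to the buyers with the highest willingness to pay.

-137760

Rearranging supply gives qs = 5p - 224. Equilibrium: 2736 - 3p = 5p - 224, so 2960 = 8p and p* = 370, q* = 1626.
Because the ceiling (130) lies below the market-clearing price, it is binding.
At p = 130: qd = 2736 - 3·130 = 2346 and qs = 5·130 - 224 = 426.
Consumer surplus without the control is ½ · (912 - 370) · 1626 = 440646.
With the ceiling, 426 units are sold at 130 (assume they go to the highest-value buyers). The demand price at q = 426 is 770, so CS = ½ · [(912 - 130) + (770 - 130)] · 426 = 302886.
Change in consumer surplus = 302886 - 440646 = -137760.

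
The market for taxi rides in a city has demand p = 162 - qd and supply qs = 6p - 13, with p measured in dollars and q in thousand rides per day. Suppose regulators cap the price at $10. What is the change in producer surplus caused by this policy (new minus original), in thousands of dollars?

-1380

Rearranging demand gives qd = 162 - p. Equilibrium: 162 - p = 6p - 13, so 175 = 7p and p* = 25, q* = 137.
Since 10 < 25, the ceiling is binding.
At p = 10: qd = 162 - 10 = 152 and qs = 6·10 - 13 = 47.
Producer surplus without the control is ½ · (25 - 13/6) · 137 = 18769/12.
With the ceiling, producers sell 47 units at 10, so PS = ½ · (10 - 13/6) · 47 = 2209/12.
Change in producer surplus = 2209/12 - 18769/12 = -1380.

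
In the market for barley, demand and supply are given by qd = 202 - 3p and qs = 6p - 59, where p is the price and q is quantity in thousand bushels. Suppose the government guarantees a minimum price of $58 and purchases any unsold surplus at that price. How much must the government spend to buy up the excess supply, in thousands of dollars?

In a free market, 202 - 3p = 6p - 59 gives the equilibrium p* = 29, q* = 115.
Since 58 > 29, the floor is binding.
At p = 58: qd = 202 - 3·58 = 28 and qs = 6·58 - 59 = 289.
Surplus = qs - qd = 261.
Government expenditure = surplus × support price = 261 × 58 = 15138.

15138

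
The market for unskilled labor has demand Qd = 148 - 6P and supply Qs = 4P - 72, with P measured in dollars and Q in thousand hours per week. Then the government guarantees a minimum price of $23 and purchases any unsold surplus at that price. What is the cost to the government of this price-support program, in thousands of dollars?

230

Setting quantity demanded equal to quantity supplied, 148 - 6P = 4P - 72, gives P* = 22 and Q* = 16.
Because the floor (23) lies above the market-clearing price, it is binding.
At P = 23: Qd = 148 - 6·23 = 10 and Qs = 4·23 - 72 = 20.
Surplus = Qs - Qd = 10.
Government expenditure = surplus × support price = 10 × 23 = 230.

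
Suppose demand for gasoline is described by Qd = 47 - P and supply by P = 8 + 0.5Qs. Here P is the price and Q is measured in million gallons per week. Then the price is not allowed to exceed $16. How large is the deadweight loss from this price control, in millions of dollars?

Rearranging supply gives Qs = 2P - 16. Without the control the market clears where 47 - P = 2P - 16, i.e. P* = 21 and Q* = 26.
Since 16 < 21, the ceiling is binding.
At P = 16: Qd = 47 - 16 = 31 and Qs = 2·16 - 16 = 16.
Quantity traded falls to 16. At Q = 16 the demand price is 47 - 16 = 31 and the supply price is (16 + 16)/2 = 16.
Deadweight loss = ½ · (31 - 16) · (26 - 16) = ½ · 15 · 10 = 75.

75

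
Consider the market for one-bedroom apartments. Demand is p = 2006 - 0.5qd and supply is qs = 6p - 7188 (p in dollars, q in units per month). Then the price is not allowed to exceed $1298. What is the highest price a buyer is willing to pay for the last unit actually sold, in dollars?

Rearranging demand gives qd = 4012 - 2p. Equilibrium: 4012 - 2p = 6p - 7188, so 11200 = 8p and p* = 1400, q* = 1212.
Because the ceiling (1298) lies below the market-clearing price, it is binding.
At p = 1298: qd = 4012 - 2·1298 = 1416 and qs = 6·1298 - 7188 = 600.
Only 600 units reach the market. On the demand curve, the marginal buyer's willingness to pay at q = 600 is (4012 - 600)/2 = 1706.

1706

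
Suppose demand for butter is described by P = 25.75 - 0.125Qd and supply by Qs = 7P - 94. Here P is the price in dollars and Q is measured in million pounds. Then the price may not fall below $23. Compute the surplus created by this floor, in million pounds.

Rearranging demand gives Qd = 206 - 8P. Setting quantity demanded equal to quantity supplied, 206 - 8P = 7P - 94, gives P* = 20 and Q* = 46.
Since 23 > 20, the floor is binding.
At P = 23: Qd = 206 - 8·23 = 22 and Qs = 7·23 - 94 = 67.
Surplus = Qs - Qd = 67 - 22 = 45.

45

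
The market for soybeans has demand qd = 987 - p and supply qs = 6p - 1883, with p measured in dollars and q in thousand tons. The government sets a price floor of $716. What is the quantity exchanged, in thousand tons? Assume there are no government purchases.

In a free market, 987 - p = 6p - 1883 gives the equilibrium p* = 410, q* = 577.
Because the floor (716) lies above the market-clearing price, it is binding.
At p = 716: qd = 987 - 716 = 271 and qs = 6·716 - 1883 = 2413.
The quantity actually transacted is the short side, demand: 271.

271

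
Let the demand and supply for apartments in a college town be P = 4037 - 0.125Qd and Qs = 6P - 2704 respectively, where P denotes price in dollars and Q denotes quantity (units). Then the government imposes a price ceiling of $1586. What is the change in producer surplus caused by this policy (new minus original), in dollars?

Rearranging demand gives Qd = 32296 - 8P. In a free market, 32296 - 8P = 6P - 2704 gives the equilibrium P* = 2500, Q* = 12296.
Since 1586 < 2500, the ceiling is binding.
At P = 1586: Qd = 32296 - 8·1586 = 19608 and Qs = 6·1586 - 2704 = 6812.
Producer surplus without the control is ½ · (2500 - 1352/3) · 12296 = 37797904/3.
With the ceiling, producers sell 6812 units at 1586, so PS = ½ · (1586 - 1352/3) · 6812 = 11600836/3.
Change in producer surplus = 11600836/3 - 37797904/3 = -8732356.

-8732356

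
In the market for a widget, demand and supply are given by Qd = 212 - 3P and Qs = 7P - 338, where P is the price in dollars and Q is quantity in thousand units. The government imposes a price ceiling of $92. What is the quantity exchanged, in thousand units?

47

Equilibrium: 212 - 3P = 7P - 338, so 550 = 10P and P* = 55, Q* = 47.
Since 92 is above P* = 55, the ceiling does not bind and the free-market outcome prevails.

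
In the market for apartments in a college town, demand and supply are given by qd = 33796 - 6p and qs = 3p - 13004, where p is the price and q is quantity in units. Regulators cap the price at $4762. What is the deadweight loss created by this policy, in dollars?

Equilibrium: 33796 - 6p = 3p - 13004, so 46800 = 9p and p* = 5200, q* = 2596.
Since 4762 < 5200, the ceiling is binding.
At p = 4762: qd = 33796 - 6·4762 = 5224 and qs = 3·4762 - 13004 = 1282.
Quantity traded falls to 1282. At q = 1282 the demand price is (33796 - 1282)/6 = 5419 and the supply price is (13004 + 1282)/3 = 4762.
Deadweight loss = ½ · (5419 - 4762) · (2596 - 1282) = ½ · 657 · 1314 = 431649.

431649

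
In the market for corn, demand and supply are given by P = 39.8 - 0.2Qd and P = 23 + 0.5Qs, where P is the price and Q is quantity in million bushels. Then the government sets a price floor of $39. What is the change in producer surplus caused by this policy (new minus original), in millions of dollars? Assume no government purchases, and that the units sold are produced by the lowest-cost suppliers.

-84

Rearranging demand gives Qd = 199 - 5P; rearranging supply gives Qs = 2P - 46. In a free market, 199 - 5P = 2P - 46 gives the equilibrium P* = 35, Q* = 24.
Because the floor (39) lies above the market-clearing price, it is binding.
At P = 39: Qd = 199 - 5·39 = 4 and Qs = 2·39 - 46 = 32.
Producer surplus without the control is ½ · (35 - 23) · 24 = 144.
With the floor, 4 units are sold at 39. The supply price at Q = 4 is 25, so PS = ½ · [(39 - 23) + (39 - 25)] · 4 = 60.
Change in producer surplus = 60 - 144 = -84.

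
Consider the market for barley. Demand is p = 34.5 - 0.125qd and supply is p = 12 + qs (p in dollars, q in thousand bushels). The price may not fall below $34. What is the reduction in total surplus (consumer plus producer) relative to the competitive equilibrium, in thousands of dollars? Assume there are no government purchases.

144

Rearranging demand gives qd = 276 - 8p; rearranging supply gives qs = p - 12. Equilibrium: 276 - 8p = p - 12, so 288 = 9p and p* = 32, q* = 20.
Because the floor (34) lies above the market-clearing price, it is binding.
At p = 34: qd = 276 - 8·34 = 4 and qs = 34 - 12 = 22.
Quantity traded falls to 4. At q = 4 the demand price is (276 - 4)/8 = 34 and the supply price is 12 + 4 = 16.
Deadweight loss = ½ · (34 - 16) · (20 - 4) = ½ · 18 · 16 = 144.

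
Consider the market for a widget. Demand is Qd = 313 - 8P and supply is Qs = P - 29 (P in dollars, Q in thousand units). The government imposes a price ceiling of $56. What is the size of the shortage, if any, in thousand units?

Setting quantity demanded equal to quantity supplied, 313 - 8P = P - 29, gives P* = 38 and Q* = 9.
Since 56 is above P* = 38, the ceiling does not bind and the free-market outcome prevails.
Since the control does not bind, there is no shortage.

0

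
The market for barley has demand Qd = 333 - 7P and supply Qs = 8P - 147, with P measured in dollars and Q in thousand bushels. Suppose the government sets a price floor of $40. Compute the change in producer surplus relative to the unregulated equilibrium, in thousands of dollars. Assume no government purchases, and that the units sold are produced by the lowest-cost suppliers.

228

Without the control the market clears where 333 - 7P = 8P - 147, i.e. P* = 32 and Q* = 109.
Since 40 > 32, the floor is binding.
At P = 40: Qd = 333 - 7·40 = 53 and Qs = 8·40 - 147 = 173.
Producer surplus without the control is ½ · (32 - 18.375) · 109 = 742.5625.
With the floor, 53 units are sold at 40. The supply price at Q = 53 is 25, so PS = ½ · [(40 - 18.375) + (40 - 25)] · 53 = 970.5625.
Change in producer surplus = 970.5625 - 742.5625 = 228.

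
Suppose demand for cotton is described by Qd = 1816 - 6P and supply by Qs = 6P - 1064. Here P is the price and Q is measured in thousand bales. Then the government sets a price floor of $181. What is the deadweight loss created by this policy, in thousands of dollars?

0

In a free market, 1816 - 6P = 6P - 1064 gives the equilibrium P* = 240, Q* = 376.
Since 181 is below P* = 240, the floor does not bind and the free-market outcome prevails.
Since the control does not bind, no trades are prevented and deadweight loss is zero.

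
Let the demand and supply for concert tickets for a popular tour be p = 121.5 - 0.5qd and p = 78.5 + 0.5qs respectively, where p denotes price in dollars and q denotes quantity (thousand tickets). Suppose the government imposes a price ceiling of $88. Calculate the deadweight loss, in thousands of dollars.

Rearranging demand gives qd = 243 - 2p; rearranging supply gives qs = 2p - 157. In a free market, 243 - 2p = 2p - 157 gives the equilibrium p* = 100, q* = 43.
Since 88 < 100, the ceiling is binding.
At p = 88: qd = 243 - 2·88 = 67 and qs = 2·88 - 157 = 19.
Quantity traded falls to 19. At q = 19 the demand price is (243 - 19)/2 = 112 and the supply price is (157 + 19)/2 = 88.
Deadweight loss = ½ · (112 - 88) · (43 - 19) = ½ · 24 · 24 = 288.

288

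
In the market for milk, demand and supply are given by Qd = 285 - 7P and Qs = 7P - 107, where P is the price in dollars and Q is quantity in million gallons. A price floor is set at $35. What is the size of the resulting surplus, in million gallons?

Without the control the market clears where 285 - 7P = 7P - 107, i.e. P* = 28 and Q* = 89.
Because the floor (35) lies above the market-clearing price, it is binding.
At P = 35: Qd = 285 - 7·35 = 40 and Qs = 7·35 - 107 = 138.
Surplus = Qs - Qd = 138 - 40 = 98.

98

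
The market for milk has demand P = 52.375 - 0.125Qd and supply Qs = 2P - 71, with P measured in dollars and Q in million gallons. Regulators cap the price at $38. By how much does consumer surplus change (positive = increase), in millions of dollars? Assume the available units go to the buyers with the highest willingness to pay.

Rearranging demand gives Qd = 419 - 8P. Setting quantity demanded equal to quantity supplied, 419 - 8P = 2P - 71, gives P* = 49 and Q* = 27.
Because the ceiling (38) lies below the market-clearing price, it is binding.
At P = 38: Qd = 419 - 8·38 = 115 and Qs = 2·38 - 71 = 5.
Consumer surplus without the control is ½ · (52.375 - 49) · 27 = 45.5625.
With the ceiling, 5 units are sold at 38 (assume they go to the highest-value buyers). The demand price at Q = 5 is 51.75, so CS = ½ · [(52.375 - 38) + (51.75 - 38)] · 5 = 70.3125.
Change in consumer surplus = 70.3125 - 45.5625 = 24.75.

24.75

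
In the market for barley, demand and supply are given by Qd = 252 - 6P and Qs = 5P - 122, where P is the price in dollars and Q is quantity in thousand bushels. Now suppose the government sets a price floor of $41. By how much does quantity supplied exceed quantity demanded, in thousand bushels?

Without the control the market clears where 252 - 6P = 5P - 122, i.e. P* = 34 and Q* = 48.
The floor of 41 is above the equilibrium price 34, so it binds.
At P = 41: Qd = 252 - 6·41 = 6 and Qs = 5·41 - 122 = 83.
Surplus = Qs - Qd = 83 - 6 = 77.

77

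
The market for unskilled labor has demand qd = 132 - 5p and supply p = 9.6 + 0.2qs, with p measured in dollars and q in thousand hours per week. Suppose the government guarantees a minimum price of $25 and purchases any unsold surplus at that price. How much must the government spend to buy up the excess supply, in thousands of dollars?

1750

Rearranging supply gives qs = 5p - 48. Equilibrium: 132 - 5p = 5p - 48, so 180 = 10p and p* = 18, q* = 42.
Because the floor (25) lies above the market-clearing price, it is binding.
At p = 25: qd = 132 - 5·25 = 7 and qs = 5·25 - 48 = 77.
Surplus = qs - qd = 70.
Government expenditure = surplus × support price = 70 × 25 = 1750.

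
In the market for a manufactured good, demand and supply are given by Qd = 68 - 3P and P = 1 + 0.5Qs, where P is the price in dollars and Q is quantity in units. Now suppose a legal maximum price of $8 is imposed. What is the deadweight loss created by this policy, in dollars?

Rearranging supply gives Qs = 2P - 2. In a free market, 68 - 3P = 2P - 2 gives the equilibrium P* = 14, Q* = 26.
The ceiling of 8 is below the equilibrium price 14, so it binds.
At P = 8: Qd = 68 - 3·8 = 44 and Qs = 2·8 - 2 = 14.
Quantity traded falls to 14. At Q = 14 the demand price is (68 - 14)/3 = 18 and the supply price is (2 + 14)/2 = 8.
Deadweight loss = ½ · (18 - 8) · (26 - 14) = ½ · 10 · 12 = 60.

60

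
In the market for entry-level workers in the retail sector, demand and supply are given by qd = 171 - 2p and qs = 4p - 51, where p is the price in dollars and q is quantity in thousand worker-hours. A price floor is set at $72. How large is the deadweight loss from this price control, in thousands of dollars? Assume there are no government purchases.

Setting quantity demanded equal to quantity supplied, 171 - 2p = 4p - 51, gives p* = 37 and q* = 97.
Because the floor (72) lies above the market-clearing price, it is binding.
At p = 72: qd = 171 - 2·72 = 27 and qs = 4·72 - 51 = 237.
Quantity traded falls to 27. At q = 27 the demand price is (171 - 27)/2 = 72 and the supply price is (51 + 27)/4 = 19.5.
Deadweight loss = ½ · (72 - 19.5) · (97 - 27) = ½ · 52.5 · 70 = 1837.5.

1837.5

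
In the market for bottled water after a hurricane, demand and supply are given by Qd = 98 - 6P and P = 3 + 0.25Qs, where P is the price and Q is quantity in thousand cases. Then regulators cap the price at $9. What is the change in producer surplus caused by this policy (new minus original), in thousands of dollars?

Rearranging supply gives Qs = 4P - 12. In a free market, 98 - 6P = 4P - 12 gives the equilibrium P* = 11, Q* = 32.
Since 9 < 11, the ceiling is binding.
At P = 9: Qd = 98 - 6·9 = 44 and Qs = 4·9 - 12 = 24.
Producer surplus without the control is ½ · (11 - 3) · 32 = 128.
With the ceiling, producers sell 24 units at 9, so PS = ½ · (9 - 3) · 24 = 72.
Change in producer surplus = 72 - 128 = -56.

-56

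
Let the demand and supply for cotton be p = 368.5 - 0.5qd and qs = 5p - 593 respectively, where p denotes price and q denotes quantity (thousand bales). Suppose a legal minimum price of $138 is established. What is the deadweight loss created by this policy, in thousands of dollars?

Rearranging demand gives qd = 737 - 2p. Without the control the market clears where 737 - 2p = 5p - 593, i.e. p* = 190 and q* = 357.
The floor of 138 is below the equilibrium price 190, so it is not binding; the market clears at p* = 190, q* = 357.
Since the control does not bind, no trades are prevented and deadweight loss is zero.

0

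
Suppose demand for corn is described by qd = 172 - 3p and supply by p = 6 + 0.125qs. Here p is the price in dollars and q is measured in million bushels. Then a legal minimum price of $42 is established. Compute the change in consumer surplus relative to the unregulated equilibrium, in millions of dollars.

Rearranging supply gives qs = 8p - 48. Setting quantity demanded equal to quantity supplied, 172 - 3p = 8p - 48, gives p* = 20 and q* = 112.
The floor of 42 is above the equilibrium price 20, so it binds.
At p = 42: qd = 172 - 3·42 = 46 and qs = 8·42 - 48 = 288.
Consumer surplus without the control is ½ · (172/3 - 20) · 112 = 6272/3.
With the floor, consumers buy 46 units at 42, so CS = ½ · (172/3 - 42) · 46 = 1058/3.
Change in consumer surplus = 1058/3 - 6272/3 = -1738.

-1738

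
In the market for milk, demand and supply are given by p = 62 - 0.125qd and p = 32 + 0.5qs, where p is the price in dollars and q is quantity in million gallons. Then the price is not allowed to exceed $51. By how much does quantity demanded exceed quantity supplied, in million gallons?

Rearranging demand gives qd = 496 - 8p; rearranging supply gives qs = 2p - 64. Equilibrium: 496 - 8p = 2p - 64, so 560 = 10p and p* = 56, q* = 48.
The ceiling of 51 is below the equilibrium price 56, so it binds.
At p = 51: qd = 496 - 8·51 = 88 and qs = 2·51 - 64 = 38.
Shortage = qd - qs = 88 - 38 = 50.

50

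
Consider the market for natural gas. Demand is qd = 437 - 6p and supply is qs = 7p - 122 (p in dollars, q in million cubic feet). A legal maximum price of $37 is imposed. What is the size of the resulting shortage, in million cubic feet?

78

Setting quantity demanded equal to quantity supplied, 437 - 6p = 7p - 122, gives p* = 43 and q* = 179.
Since 37 < 43, the ceiling is binding.
At p = 37: qd = 437 - 6·37 = 215 and qs = 7·37 - 122 = 137.
Shortage = qd - qs = 215 - 137 = 78.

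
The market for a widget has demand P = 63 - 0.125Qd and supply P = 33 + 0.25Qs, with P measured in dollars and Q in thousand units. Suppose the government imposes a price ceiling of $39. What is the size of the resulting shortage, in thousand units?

168

Rearranging demand gives Qd = 504 - 8P; rearranging supply gives Qs = 4P - 132. In a free market, 504 - 8P = 4P - 132 gives the equilibrium P* = 53, Q* = 80.
The ceiling of 39 is below the equilibrium price 53, so it binds.
At P = 39: Qd = 504 - 8·39 = 192 and Qs = 4·39 - 132 = 24.
Shortage = Qd - Qs = 192 - 24 = 168.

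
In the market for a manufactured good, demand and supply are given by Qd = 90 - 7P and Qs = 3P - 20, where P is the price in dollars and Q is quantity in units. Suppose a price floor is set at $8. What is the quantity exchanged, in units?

In a free market, 90 - 7P = 3P - 20 gives the equilibrium P* = 11, Q* = 13.
The floor of 8 is below the equilibrium price 11, so it is not binding; the market clears at P* = 11, Q* = 13.

13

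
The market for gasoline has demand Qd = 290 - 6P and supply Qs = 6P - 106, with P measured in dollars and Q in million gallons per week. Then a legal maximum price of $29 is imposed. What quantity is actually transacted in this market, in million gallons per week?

Equilibrium: 290 - 6P = 6P - 106, so 396 = 12P and P* = 33, Q* = 92.
Since 29 < 33, the ceiling is binding.
At P = 29: Qd = 290 - 6·29 = 116 and Qs = 6·29 - 106 = 68.
The quantity actually transacted is the short side, supply: 68.

68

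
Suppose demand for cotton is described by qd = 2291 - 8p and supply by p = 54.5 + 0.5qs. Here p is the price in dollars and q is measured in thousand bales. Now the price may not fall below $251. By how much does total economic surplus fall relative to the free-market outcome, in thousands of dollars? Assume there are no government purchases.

2420

Rearranging supply gives qs = 2p - 109. Equilibrium: 2291 - 8p = 2p - 109, so 2400 = 10p and p* = 240, q* = 371.
The floor of 251 is above the equilibrium price 240, so it binds.
At p = 251: qd = 2291 - 8·251 = 283 and qs = 2·251 - 109 = 393.
Quantity traded falls to 283. At q = 283 the demand price is (2291 - 283)/8 = 251 and the supply price is (109 + 283)/2 = 196.
Deadweight loss = ½ · (251 - 196) · (371 - 283) = ½ · 55 · 88 = 2420.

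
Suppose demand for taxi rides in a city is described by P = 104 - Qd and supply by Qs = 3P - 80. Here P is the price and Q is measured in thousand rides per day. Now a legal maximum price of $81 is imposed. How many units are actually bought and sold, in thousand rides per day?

Rearranging demand gives Qd = 104 - P. In a free market, 104 - P = 3P - 80 gives the equilibrium P* = 46, Q* = 58.
The ceiling of 81 is above the equilibrium price 46, so it is not binding; the market clears at P* = 46, Q* = 58.

58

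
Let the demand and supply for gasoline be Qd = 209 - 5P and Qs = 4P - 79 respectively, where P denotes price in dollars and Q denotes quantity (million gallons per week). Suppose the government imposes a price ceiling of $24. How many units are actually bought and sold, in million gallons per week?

17

Equilibrium: 209 - 5P = 4P - 79, so 288 = 9P and P* = 32, Q* = 49.
The ceiling of 24 is below the equilibrium price 32, so it binds.
At P = 24: Qd = 209 - 5·24 = 89 and Qs = 4·24 - 79 = 17.
The quantity actually transacted is the short side, supply: 17.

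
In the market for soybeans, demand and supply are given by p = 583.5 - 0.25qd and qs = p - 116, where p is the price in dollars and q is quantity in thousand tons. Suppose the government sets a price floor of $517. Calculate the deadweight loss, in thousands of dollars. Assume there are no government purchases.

Rearranging demand gives qd = 2334 - 4p. Without the control the market clears where 2334 - 4p = p - 116, i.e. p* = 490 and q* = 374.
Since 517 > 490, the floor is binding.
At p = 517: qd = 2334 - 4·517 = 266 and qs = 517 - 116 = 401.
Quantity traded falls to 266. At q = 266 the demand price is (2334 - 266)/4 = 517 and the supply price is 116 + 266 = 382.
Deadweight loss = ½ · (517 - 382) · (374 - 266) = ½ · 135 · 108 = 7290.

7290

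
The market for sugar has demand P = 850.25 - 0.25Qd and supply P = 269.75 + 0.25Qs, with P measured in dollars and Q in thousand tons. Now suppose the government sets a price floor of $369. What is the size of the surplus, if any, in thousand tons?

0

Rearranging demand gives Qd = 3401 - 4P; rearranging supply gives Qs = 4P - 1079. Without the control the market clears where 3401 - 4P = 4P - 1079, i.e. P* = 560 and Q* = 1161.
The floor of 369 is below the equilibrium price 560, so it is not binding; the market clears at P* = 560, Q* = 1161.
Since the control does not bind, there is no surplus.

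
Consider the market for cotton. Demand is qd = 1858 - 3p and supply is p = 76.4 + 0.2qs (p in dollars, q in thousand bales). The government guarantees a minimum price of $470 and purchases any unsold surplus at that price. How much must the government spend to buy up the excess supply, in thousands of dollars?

Rearranging supply gives qs = 5p - 382. Setting quantity demanded equal to quantity supplied, 1858 - 3p = 5p - 382, gives p* = 280 and q* = 1018.
Because the floor (470) lies above the market-clearing price, it is binding.
At p = 470: qd = 1858 - 3·470 = 448 and qs = 5·470 - 382 = 1968.
Surplus = qs - qd = 1520.
Government expenditure = surplus × support price = 1520 × 470 = 714400.

714400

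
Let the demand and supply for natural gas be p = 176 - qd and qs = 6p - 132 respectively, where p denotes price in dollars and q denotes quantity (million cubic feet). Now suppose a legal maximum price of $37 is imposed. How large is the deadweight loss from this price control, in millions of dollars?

Rearranging demand gives qd = 176 - p. Setting quantity demanded equal to quantity supplied, 176 - p = 6p - 132, gives p* = 44 and q* = 132.
Since 37 < 44, the ceiling is binding.
At p = 37: qd = 176 - 37 = 139 and qs = 6·37 - 132 = 90.
Quantity traded falls to 90. At q = 90 the demand price is 176 - 90 = 86 and the supply price is (132 + 90)/6 = 37.
Deadweight loss = ½ · (86 - 37) · (132 - 90) = ½ · 49 · 42 = 1029.

1029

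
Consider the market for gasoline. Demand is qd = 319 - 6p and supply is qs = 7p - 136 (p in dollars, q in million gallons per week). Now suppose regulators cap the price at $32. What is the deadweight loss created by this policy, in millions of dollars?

68.25

Setting quantity demanded equal to quantity supplied, 319 - 6p = 7p - 136, gives p* = 35 and q* = 109.
Since 32 < 35, the ceiling is binding.
At p = 32: qd = 319 - 6·32 = 127 and qs = 7·32 - 136 = 88.
Quantity traded falls to 88. At q = 88 the demand price is (319 - 88)/6 = 38.5 and the supply price is (136 + 88)/7 = 32.
Deadweight loss = ½ · (38.5 - 32) · (109 - 88) = ½ · 6.5 · 21 = 68.25.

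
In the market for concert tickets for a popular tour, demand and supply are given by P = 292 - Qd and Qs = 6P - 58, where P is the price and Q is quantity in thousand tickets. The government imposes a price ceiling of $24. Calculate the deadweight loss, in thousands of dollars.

14196

Rearranging demand gives Qd = 292 - P. Equilibrium: 292 - P = 6P - 58, so 350 = 7P and P* = 50, Q* = 242.
The ceiling of 24 is below the equilibrium price 50, so it binds.
At P = 24: Qd = 292 - 24 = 268 and Qs = 6·24 - 58 = 86.
Quantity traded falls to 86. At Q = 86 the demand price is 292 - 86 = 206 and the supply price is (58 + 86)/6 = 24.
Deadweight loss = ½ · (206 - 24) · (242 - 86) = ½ · 182 · 156 = 14196.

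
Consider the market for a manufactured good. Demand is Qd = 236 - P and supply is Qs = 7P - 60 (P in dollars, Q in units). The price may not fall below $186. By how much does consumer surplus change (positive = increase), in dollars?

Equilibrium: 236 - P = 7P - 60, so 296 = 8P and P* = 37, Q* = 199.
Since 186 > 37, the floor is binding.
At P = 186: Qd = 236 - 186 = 50 and Qs = 7·186 - 60 = 1242.
Consumer surplus without the control is ½ · (236 - 37) · 199 = 19800.5.
With the floor, consumers buy 50 units at 186, so CS = ½ · (236 - 186) · 50 = 1250.
Change in consumer surplus = 1250 - 19800.5 = -18550.5.

-18550.5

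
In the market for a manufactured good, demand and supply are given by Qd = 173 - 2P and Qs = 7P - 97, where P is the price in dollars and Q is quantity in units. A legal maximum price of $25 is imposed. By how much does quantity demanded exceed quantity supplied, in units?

45

In a free market, 173 - 2P = 7P - 97 gives the equilibrium P* = 30, Q* = 113.
The ceiling of 25 is below the equilibrium price 30, so it binds.
At P = 25: Qd = 173 - 2·25 = 123 and Qs = 7·25 - 97 = 78.
Shortage = Qd - Qs = 123 - 78 = 45.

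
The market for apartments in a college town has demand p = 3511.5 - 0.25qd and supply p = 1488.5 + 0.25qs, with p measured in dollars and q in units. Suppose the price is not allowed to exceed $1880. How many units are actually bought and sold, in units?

1566

Rearranging demand gives qd = 14046 - 4p; rearranging supply gives qs = 4p - 5954. Setting quantity demanded equal to quantity supplied, 14046 - 4p = 4p - 5954, gives p* = 2500 and q* = 4046.
Because the ceiling (1880) lies below the market-clearing price, it is binding.
At p = 1880: qd = 14046 - 4·1880 = 6526 and qs = 4·1880 - 5954 = 1566.
The quantity actually transacted is the short side, supply: 1566.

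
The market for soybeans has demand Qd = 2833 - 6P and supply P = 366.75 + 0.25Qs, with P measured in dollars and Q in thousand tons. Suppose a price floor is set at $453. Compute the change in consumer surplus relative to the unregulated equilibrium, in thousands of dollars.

Rearranging supply gives Qs = 4P - 1467. Equilibrium: 2833 - 6P = 4P - 1467, so 4300 = 10P and P* = 430, Q* = 253.
Because the floor (453) lies above the market-clearing price, it is binding.
At P = 453: Qd = 2833 - 6·453 = 115 and Qs = 4·453 - 1467 = 345.
Consumer surplus without the control is ½ · (2833/6 - 430) · 253 = 64009/12.
With the floor, consumers buy 115 units at 453, so CS = ½ · (2833/6 - 453) · 115 = 13225/12.
Change in consumer surplus = 13225/12 - 64009/12 = -4232.

-4232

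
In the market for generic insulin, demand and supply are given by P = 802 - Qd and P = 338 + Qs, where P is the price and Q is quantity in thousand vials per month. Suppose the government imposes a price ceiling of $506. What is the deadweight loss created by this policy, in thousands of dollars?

4096

Rearranging demand gives Qd = 802 - P; rearranging supply gives Qs = P - 338. Without the control the market clears where 802 - P = P - 338, i.e. P* = 570 and Q* = 232.
Because the ceiling (506) lies below the market-clearing price, it is binding.
At P = 506: Qd = 802 - 506 = 296 and Qs = 506 - 338 = 168.
Quantity traded falls to 168. At Q = 168 the demand price is 802 - 168 = 634 and the supply price is 338 + 168 = 506.
Deadweight loss = ½ · (634 - 506) · (232 - 168) = ½ · 128 · 64 = 4096.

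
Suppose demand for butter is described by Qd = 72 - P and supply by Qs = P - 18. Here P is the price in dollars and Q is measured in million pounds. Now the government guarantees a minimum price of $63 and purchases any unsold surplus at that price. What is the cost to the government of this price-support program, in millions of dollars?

Equilibrium: 72 - P = P - 18, so 90 = 2P and P* = 45, Q* = 27.
Because the floor (63) lies above the market-clearing price, it is binding.
At P = 63: Qd = 72 - 63 = 9 and Qs = 63 - 18 = 45.
Surplus = Qs - Qd = 36.
Government expenditure = surplus × support price = 36 × 63 = 2268.

2268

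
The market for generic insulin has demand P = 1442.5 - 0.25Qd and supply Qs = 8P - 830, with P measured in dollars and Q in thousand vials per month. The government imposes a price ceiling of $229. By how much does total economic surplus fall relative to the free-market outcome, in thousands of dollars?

1236492

Rearranging demand gives Qd = 5770 - 4P. Equilibrium: 5770 - 4P = 8P - 830, so 6600 = 12P and P* = 550, Q* = 3570.
Because the ceiling (229) lies below the market-clearing price, it is binding.
At P = 229: Qd = 5770 - 4·229 = 4854 and Qs = 8·229 - 830 = 1002.
Quantity traded falls to 1002. At Q = 1002 the demand price is (5770 - 1002)/4 = 1192 and the supply price is (830 + 1002)/8 = 229.
Deadweight loss = ½ · (1192 - 229) · (3570 - 1002) = ½ · 963 · 2568 = 1236492.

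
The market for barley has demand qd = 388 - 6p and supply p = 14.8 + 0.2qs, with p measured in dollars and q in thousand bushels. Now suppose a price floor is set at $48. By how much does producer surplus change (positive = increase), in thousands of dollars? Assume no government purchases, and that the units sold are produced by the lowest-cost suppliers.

470.4

Rearranging supply gives qs = 5p - 74. Without the control the market clears where 388 - 6p = 5p - 74, i.e. p* = 42 and q* = 136.
The floor of 48 is above the equilibrium price 42, so it binds.
At p = 48: qd = 388 - 6·48 = 100 and qs = 5·48 - 74 = 166.
Producer surplus without the control is ½ · (42 - 14.8) · 136 = 1849.6.
With the floor, 100 units are sold at 48. The supply price at q = 100 is 34.8, so PS = ½ · [(48 - 14.8) + (48 - 34.8)] · 100 = 2320.
Change in producer surplus = 2320 - 1849.6 = 470.4.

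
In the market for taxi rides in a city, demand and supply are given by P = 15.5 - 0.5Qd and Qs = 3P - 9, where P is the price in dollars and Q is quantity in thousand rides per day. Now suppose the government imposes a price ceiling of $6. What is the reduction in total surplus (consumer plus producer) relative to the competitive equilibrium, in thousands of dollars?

15

Rearranging demand gives Qd = 31 - 2P. In a free market, 31 - 2P = 3P - 9 gives the equilibrium P* = 8, Q* = 15.
The ceiling of 6 is below the equilibrium price 8, so it binds.
At P = 6: Qd = 31 - 2·6 = 19 and Qs = 3·6 - 9 = 9.
Quantity traded falls to 9. At Q = 9 the demand price is (31 - 9)/2 = 11 and the supply price is (9 + 9)/3 = 6.
Deadweight loss = ½ · (11 - 6) · (15 - 9) = ½ · 5 · 6 = 15.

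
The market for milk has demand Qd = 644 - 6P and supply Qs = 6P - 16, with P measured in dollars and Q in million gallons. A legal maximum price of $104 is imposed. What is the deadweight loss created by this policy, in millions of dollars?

Without the control the market clears where 644 - 6P = 6P - 16, i.e. P* = 55 and Q* = 314.
Since 104 is above P* = 55, the ceiling does not bind and the free-market outcome prevails.
Since the control does not bind, no trades are prevented and deadweight loss is zero.

0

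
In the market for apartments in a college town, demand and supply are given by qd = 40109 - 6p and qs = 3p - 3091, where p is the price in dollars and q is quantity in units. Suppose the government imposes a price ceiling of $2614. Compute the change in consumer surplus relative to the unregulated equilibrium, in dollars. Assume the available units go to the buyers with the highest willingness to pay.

Without the control the market clears where 40109 - 6p = 3p - 3091, i.e. p* = 4800 and q* = 11309.
Since 2614 < 4800, the ceiling is binding.
At p = 2614: qd = 40109 - 6·2614 = 24425 and qs = 3·2614 - 3091 = 4751.
Consumer surplus without the control is ½ · (40109/6 - 4800) · 11309 = 127893481/12.
With the ceiling, 4751 units are sold at 2614 (assume they go to the highest-value buyers). The demand price at q = 4751 is 5893, so CS = ½ · [(40109/6 - 2614) + (5893 - 2614)] · 4751 = 209514349/12.
Change in consumer surplus = 209514349/12 - 127893481/12 = 6801739.

6801739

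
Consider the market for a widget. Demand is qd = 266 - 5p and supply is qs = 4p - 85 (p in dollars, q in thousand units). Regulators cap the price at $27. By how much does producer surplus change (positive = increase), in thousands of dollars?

Without the control the market clears where 266 - 5p = 4p - 85, i.e. p* = 39 and q* = 71.
The ceiling of 27 is below the equilibrium price 39, so it binds.
At p = 27: qd = 266 - 5·27 = 131 and qs = 4·27 - 85 = 23.
Producer surplus without the control is ½ · (39 - 21.25) · 71 = 630.125.
With the ceiling, producers sell 23 units at 27, so PS = ½ · (27 - 21.25) · 23 = 66.125.
Change in producer surplus = 66.125 - 630.125 = -564.

-564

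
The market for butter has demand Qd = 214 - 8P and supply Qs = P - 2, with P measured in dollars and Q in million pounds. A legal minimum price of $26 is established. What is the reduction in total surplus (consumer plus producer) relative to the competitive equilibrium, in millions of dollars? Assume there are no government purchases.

144

In a free market, 214 - 8P = P - 2 gives the equilibrium P* = 24, Q* = 22.
Because the floor (26) lies above the market-clearing price, it is binding.
At P = 26: Qd = 214 - 8·26 = 6 and Qs = 26 - 2 = 24.
Quantity traded falls to 6. At Q = 6 the demand price is (214 - 6)/8 = 26 and the supply price is 2 + 6 = 8.
Deadweight loss = ½ · (26 - 8) · (22 - 6) = ½ · 18 · 16 = 144.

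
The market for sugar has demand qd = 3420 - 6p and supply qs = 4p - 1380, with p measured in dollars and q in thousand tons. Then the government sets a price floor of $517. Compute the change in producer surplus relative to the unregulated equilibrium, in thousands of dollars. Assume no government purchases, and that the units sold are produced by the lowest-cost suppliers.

Setting quantity demanded equal to quantity supplied, 3420 - 6p = 4p - 1380, gives p* = 480 and q* = 540.
Because the floor (517) lies above the market-clearing price, it is binding.
At p = 517: qd = 3420 - 6·517 = 318 and qs = 4·517 - 1380 = 688.
Producer surplus without the control is ½ · (480 - 345) · 540 = 36450.
With the floor, 318 units are sold at 517. The supply price at q = 318 is 424.5, so PS = ½ · [(517 - 345) + (517 - 424.5)] · 318 = 42055.5.
Change in producer surplus = 42055.5 - 36450 = 5605.5.

5605.5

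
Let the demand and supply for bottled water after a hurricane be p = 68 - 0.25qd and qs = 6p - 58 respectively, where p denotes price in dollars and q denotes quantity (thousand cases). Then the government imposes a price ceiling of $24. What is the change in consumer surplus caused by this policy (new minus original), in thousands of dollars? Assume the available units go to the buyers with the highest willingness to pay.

Rearranging demand gives qd = 272 - 4p. In a free market, 272 - 4p = 6p - 58 gives the equilibrium p* = 33, q* = 140.
Because the ceiling (24) lies below the market-clearing price, it is binding.
At p = 24: qd = 272 - 4·24 = 176 and qs = 6·24 - 58 = 86.
Consumer surplus without the control is ½ · (68 - 33) · 140 = 2450.
With the ceiling, 86 units are sold at 24 (assume they go to the highest-value buyers). The demand price at q = 86 is 46.5, so CS = ½ · [(68 - 24) + (46.5 - 24)] · 86 = 2859.5.
Change in consumer surplus = 2859.5 - 2450 = 409.5.

409.5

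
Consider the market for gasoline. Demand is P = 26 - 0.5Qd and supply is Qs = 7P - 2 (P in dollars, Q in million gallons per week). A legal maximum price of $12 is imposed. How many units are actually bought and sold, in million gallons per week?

Rearranging demand gives Qd = 52 - 2P. Equilibrium: 52 - 2P = 7P - 2, so 54 = 9P and P* = 6, Q* = 40.
The ceiling of 12 is above the equilibrium price 6, so it is not binding; the market clears at P* = 6, Q* = 40.

40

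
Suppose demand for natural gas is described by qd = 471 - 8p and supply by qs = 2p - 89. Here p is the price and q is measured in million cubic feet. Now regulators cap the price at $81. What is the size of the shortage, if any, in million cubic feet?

Without the control the market clears where 471 - 8p = 2p - 89, i.e. p* = 56 and q* = 23.
Since 81 is above p* = 56, the ceiling does not bind and the free-market outcome prevails.
Since the control does not bind, there is no shortage.

0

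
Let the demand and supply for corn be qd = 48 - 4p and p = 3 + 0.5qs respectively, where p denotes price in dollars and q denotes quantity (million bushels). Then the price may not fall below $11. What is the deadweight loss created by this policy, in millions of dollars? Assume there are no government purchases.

24

Rearranging supply gives qs = 2p - 6. Equilibrium: 48 - 4p = 2p - 6, so 54 = 6p and p* = 9, q* = 12.
Because the floor (11) lies above the market-clearing price, it is binding.
At p = 11: qd = 48 - 4·11 = 4 and qs = 2·11 - 6 = 16.
Quantity traded falls to 4. At q = 4 the demand price is (48 - 4)/4 = 11 and the supply price is (6 + 4)/2 = 5.
Deadweight loss = ½ · (11 - 5) · (12 - 4) = ½ · 6 · 8 = 24.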